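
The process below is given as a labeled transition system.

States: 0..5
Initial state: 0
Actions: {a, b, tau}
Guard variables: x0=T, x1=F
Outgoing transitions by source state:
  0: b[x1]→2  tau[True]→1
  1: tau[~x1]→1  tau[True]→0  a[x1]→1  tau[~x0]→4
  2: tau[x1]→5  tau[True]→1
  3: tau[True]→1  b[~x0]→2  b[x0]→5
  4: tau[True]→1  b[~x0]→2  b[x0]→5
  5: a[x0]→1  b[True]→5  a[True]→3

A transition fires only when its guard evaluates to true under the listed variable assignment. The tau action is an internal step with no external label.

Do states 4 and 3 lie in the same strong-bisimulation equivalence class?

Answer: BISIMILAR

Analysis:
Bisimulation quotient by refinement:
  π0 = {{0,1,2,3,4,5}}
  π1 = {{0,1,2},{3,4},{5}}
Fixed point at round 2; 3 class(es).
[4]={3,4}  [3]={3,4}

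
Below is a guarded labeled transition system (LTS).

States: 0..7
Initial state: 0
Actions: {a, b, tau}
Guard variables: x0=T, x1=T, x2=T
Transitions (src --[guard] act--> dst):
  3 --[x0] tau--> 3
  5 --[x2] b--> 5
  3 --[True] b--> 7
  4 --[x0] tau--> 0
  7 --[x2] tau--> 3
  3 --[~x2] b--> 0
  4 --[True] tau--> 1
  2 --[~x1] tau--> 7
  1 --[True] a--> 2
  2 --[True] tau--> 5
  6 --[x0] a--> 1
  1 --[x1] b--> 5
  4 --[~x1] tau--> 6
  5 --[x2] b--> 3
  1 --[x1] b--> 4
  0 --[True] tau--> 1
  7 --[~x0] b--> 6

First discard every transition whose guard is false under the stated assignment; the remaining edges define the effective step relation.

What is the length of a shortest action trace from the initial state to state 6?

Answer: UNREACHABLE

Trace:
Layered search for 6:
  Layer 0: {0}
  Layer 1: {1}
  Layer 2: {2,4,5}
  Layer 3: {3}
  Layer 4: {7}
6 never appears.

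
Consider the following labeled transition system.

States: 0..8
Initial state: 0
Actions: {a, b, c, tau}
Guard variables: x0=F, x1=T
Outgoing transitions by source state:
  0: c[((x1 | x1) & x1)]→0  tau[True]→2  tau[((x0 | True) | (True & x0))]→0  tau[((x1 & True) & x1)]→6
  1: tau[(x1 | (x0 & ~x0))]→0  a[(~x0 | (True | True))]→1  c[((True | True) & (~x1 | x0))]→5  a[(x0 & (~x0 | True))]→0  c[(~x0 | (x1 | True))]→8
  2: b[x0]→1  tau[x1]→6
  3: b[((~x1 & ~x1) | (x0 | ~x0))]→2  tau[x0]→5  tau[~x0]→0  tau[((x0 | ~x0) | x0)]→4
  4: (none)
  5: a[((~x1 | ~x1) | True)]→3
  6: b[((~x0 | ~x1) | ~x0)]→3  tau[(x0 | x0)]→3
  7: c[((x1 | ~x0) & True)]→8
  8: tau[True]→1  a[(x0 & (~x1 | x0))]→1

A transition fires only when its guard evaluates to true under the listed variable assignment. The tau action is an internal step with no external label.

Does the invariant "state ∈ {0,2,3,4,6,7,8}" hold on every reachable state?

Safe = {0,2,3,4,6,7,8}
Reachable = {0,2,3,4,6}
  0: safe
  2: safe
  3: safe
  4: safe
  6: safe

Answer: INVARIANT HOLDS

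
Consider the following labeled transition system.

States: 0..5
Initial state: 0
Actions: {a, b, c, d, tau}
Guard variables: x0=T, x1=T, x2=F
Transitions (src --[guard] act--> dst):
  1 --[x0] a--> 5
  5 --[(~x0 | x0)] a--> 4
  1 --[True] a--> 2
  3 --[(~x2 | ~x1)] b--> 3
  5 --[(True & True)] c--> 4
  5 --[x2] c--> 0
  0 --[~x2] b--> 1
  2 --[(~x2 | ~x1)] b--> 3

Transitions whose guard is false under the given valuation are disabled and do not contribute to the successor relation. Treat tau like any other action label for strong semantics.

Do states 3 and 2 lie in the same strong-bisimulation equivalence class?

Answer: BISIMILAR

Trace:
Refine partition for ~:
  π0 = {{0,1,2,3,4,5}}
  π1 = {{0,2,3},{1},{4},{5}}
  π2 = {{0},{1},{2,3},{4},{5}}
5 equivalence class(es) (converged in 3)
[3]={2,3}  [2]={2,3}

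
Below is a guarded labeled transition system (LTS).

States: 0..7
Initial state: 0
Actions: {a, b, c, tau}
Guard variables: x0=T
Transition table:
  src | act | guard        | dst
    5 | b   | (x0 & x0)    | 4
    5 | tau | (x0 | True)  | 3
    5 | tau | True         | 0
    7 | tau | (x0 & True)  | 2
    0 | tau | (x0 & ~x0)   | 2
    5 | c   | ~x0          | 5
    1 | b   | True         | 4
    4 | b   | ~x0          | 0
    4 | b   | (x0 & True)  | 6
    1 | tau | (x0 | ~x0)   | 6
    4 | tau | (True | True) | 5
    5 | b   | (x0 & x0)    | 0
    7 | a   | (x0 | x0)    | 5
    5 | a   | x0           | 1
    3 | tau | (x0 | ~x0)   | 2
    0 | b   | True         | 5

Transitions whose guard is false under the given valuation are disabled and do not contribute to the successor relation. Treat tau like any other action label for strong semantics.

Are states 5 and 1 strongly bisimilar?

Bisimulation quotient by refinement:
  round 0: {{0,1,2,3,4,5,6,7}}
  round 1: {{0},{1,4},{2,6},{3},{5},{7}}
  round 2: {{0},{1},{2,6},{3},{4},{5},{7}}
Fixed point at round 3; 7 class(es).
[5]={5}  [1]={1}

Answer: NOT BISIMILAR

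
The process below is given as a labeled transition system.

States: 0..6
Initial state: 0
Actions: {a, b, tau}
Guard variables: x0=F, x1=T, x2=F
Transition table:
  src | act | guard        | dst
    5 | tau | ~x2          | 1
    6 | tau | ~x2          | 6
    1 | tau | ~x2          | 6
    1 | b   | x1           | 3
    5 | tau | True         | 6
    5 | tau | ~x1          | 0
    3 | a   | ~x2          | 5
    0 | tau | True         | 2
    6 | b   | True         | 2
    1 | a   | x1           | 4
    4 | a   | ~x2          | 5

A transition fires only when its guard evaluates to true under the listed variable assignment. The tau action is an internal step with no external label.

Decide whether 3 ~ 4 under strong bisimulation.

Answer: BISIMILAR

Trace:
Bisimulation quotient by refinement:
  π0 = {{0,1,2,3,4,5,6}}
  π1 = {{0,5},{1},{2},{3,4},{6}}
  π2 = {{0},{1},{2},{3,4},{5},{6}}
stable after 3 split(s): 6 block(s)
3∈{3,4}, 4∈{3,4}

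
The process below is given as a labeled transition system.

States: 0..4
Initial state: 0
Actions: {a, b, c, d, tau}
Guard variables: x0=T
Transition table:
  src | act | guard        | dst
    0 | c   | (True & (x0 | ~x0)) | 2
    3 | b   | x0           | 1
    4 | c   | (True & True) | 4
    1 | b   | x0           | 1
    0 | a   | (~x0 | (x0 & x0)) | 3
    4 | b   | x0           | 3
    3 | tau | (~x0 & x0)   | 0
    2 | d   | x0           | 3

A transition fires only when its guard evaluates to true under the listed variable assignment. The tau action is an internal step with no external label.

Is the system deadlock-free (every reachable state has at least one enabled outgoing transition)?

Answer: DEADLOCK-FREE

Working:
Reachable = {0,1,2,3}
  0: a→3  c→2  [2 exit(s)]
  1: b→1  [1 exit(s)]
  2: d→3  [1 exit(s)]
  3: b→1  [1 exit(s)]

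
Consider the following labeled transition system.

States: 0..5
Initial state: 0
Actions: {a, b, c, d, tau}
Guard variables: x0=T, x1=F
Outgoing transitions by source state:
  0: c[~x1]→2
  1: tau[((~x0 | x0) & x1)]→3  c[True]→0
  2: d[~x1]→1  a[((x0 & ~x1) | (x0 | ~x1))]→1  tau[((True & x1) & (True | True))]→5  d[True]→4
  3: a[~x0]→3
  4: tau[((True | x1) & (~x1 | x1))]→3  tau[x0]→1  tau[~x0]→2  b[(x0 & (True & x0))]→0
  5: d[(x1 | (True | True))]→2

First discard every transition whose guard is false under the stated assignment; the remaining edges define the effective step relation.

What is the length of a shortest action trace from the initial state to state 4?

Breadth-first toward 4:
  L0 = {0}
  L1 = {2}
  L2 = {1,4}
depth(4)=2, e.g. c·d

Answer: 2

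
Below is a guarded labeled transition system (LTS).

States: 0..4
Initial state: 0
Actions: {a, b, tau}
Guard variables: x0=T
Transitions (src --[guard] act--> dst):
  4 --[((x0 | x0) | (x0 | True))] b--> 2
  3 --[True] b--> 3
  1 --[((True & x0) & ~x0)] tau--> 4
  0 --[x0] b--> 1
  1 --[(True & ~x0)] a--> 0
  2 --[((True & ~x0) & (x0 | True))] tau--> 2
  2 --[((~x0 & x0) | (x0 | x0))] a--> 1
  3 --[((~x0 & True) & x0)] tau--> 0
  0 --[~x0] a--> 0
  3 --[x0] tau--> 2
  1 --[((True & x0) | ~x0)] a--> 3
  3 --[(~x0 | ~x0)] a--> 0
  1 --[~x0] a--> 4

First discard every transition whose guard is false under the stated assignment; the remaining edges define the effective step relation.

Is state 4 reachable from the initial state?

Guard filter leaves 6 enabled edge(s).
Layer 0: {0}
Layer 1: {1}  total {0,1}
Layer 2: {3}  total {0,1,3}
Layer 3: {2}  total {0,1,2,3}
Reachable = {0,1,2,3}

Answer: UNREACHABLE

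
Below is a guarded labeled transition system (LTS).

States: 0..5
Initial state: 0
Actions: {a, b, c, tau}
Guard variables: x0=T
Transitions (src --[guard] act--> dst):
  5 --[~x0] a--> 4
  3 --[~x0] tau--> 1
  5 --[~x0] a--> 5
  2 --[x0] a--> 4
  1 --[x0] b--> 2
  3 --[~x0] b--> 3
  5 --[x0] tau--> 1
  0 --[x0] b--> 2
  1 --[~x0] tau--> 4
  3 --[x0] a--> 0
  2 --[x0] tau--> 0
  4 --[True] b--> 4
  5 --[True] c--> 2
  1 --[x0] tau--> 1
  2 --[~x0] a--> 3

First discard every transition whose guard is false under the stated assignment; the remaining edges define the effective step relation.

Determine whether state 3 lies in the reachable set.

After dropping false guards: 9 live edges.
L0 = {0}
L1 = {2}  cumulative {0,2}
L2 = {4}  cumulative {0,2,4}
Reach set: {0,2,4}

Answer: UNREACHABLE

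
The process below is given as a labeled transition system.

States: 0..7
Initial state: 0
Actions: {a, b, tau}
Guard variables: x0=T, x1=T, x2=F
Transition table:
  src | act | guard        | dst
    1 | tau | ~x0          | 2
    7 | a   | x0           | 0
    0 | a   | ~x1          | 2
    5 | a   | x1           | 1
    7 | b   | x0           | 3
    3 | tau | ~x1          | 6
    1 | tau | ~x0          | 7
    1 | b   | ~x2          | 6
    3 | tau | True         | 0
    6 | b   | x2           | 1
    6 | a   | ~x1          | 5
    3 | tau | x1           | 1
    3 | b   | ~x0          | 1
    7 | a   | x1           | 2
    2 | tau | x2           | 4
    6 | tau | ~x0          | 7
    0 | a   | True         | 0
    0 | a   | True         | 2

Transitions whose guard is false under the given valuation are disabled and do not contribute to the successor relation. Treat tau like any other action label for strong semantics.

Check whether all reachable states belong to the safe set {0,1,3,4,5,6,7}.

Safe = {0,1,3,4,5,6,7}
Reach set: {0,2}
  0: ✓
  2: VIOLATES
witness against invariant: a → 2

Answer: INVARIANT VIOLATED at state 2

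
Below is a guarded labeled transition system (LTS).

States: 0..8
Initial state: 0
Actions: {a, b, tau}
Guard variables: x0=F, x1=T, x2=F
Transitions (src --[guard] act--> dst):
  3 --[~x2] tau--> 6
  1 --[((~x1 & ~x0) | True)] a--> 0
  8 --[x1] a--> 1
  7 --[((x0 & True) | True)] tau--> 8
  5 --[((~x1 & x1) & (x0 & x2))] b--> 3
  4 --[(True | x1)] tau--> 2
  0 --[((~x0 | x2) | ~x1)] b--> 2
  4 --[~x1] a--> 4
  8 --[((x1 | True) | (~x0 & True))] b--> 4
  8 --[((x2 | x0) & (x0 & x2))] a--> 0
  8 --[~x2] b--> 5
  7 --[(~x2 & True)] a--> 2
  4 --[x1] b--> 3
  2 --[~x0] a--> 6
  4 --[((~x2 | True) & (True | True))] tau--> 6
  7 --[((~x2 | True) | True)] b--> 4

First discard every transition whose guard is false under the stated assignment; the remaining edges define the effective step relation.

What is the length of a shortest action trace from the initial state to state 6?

Answer: 2

Analysis:
BFS to 6:
  Layer 0: {0}
  Layer 1: {2}
  Layer 2: {6}
6 enters at depth 2; path b·a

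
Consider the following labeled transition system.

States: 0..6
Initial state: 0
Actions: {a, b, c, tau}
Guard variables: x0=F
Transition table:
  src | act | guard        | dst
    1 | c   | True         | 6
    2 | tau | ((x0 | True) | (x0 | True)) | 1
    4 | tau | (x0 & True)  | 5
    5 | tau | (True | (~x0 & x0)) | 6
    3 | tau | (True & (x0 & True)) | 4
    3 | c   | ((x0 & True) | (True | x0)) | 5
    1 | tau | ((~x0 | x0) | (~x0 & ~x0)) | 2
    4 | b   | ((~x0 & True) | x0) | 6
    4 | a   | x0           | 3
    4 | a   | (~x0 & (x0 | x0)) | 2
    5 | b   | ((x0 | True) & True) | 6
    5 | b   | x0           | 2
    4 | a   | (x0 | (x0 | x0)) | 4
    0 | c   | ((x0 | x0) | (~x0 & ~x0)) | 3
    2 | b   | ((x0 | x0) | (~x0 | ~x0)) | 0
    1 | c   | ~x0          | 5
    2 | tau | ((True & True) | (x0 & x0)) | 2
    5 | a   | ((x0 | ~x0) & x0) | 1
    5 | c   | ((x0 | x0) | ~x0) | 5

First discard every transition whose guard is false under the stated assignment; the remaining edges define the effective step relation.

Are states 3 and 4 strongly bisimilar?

Compute ~ classes (split until stable):
  round 0: {{0,1,2,3,4,5,6}}
  round 1: {{0,3},{1},{2},{4},{5},{6}}
  round 2: {{0},{1},{2},{3},{4},{5},{6}}
Fixed point at round 3; 7 class(es).
3∈{3}, 4∈{4}

Answer: NOT BISIMILAR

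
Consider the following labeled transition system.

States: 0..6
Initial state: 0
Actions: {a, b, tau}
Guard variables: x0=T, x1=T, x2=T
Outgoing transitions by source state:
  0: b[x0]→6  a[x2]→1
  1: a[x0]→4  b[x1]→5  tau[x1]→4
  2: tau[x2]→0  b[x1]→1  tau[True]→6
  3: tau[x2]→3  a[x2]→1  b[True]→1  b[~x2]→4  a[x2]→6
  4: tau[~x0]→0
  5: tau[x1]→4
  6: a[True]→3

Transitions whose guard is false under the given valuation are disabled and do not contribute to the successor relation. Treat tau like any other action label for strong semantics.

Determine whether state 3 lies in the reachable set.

After dropping false guards: 14 live edges.
L0 = {0}
L1 = {1,6}  now seen {0,1,6}
L2 = {3,4,5}  now seen {0,1,3,4,5,6}
Reach set: {0,1,3,4,5,6}
trace reaching 3: b·a

Answer: REACHABLE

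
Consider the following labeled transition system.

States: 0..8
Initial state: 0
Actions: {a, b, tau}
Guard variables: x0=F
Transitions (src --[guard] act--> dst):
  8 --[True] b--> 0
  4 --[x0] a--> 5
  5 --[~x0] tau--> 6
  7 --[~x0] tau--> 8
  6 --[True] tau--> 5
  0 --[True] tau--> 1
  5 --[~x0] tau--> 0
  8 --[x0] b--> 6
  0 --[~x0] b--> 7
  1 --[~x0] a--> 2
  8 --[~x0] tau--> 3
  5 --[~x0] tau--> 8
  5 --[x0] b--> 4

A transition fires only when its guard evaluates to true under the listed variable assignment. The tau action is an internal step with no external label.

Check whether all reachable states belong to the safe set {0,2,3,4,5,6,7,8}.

Inv-set: {0,2,3,4,5,6,7,8}
Reach set: {0,1,2,3,7,8}
  0: safe
  1: ✗ unsafe
  2: safe
  3: safe
  7: safe
  8: safe
counterexample path to 1: tau

Answer: INVARIANT VIOLATED at state 1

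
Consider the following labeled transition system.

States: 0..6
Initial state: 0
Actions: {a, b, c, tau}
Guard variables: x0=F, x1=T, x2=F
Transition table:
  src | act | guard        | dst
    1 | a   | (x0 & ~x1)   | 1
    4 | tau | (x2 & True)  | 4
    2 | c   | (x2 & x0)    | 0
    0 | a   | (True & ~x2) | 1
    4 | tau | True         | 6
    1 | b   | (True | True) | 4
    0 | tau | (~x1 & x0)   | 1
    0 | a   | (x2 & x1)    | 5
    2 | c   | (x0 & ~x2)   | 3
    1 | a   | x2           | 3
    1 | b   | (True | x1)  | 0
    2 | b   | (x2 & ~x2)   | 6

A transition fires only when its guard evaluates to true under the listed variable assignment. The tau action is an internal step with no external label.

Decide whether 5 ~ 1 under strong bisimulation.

Answer: NOT BISIMILAR

Analysis:
Refine partition for ~:
  round 0: {{0,1,2,3,4,5,6}}
  round 1: {{0},{1},{2,3,5,6},{4}}
stable after 2 split(s): 4 block(s)
class of 5: {2,3,5,6}; class of 1: {1}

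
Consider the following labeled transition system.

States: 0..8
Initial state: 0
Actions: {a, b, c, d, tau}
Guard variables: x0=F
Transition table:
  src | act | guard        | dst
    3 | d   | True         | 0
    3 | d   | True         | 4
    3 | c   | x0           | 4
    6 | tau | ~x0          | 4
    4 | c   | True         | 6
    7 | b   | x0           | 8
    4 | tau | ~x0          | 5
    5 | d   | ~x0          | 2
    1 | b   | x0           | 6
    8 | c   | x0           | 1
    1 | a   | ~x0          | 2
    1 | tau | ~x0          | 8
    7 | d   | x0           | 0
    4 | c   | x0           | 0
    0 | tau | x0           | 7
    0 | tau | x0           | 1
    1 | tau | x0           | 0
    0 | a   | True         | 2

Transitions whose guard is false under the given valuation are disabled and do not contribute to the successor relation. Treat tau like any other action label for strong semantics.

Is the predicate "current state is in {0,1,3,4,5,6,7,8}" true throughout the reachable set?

Answer: INVARIANT VIOLATED at state 2

Analysis:
Safe = {0,1,3,4,5,6,7,8}
Reach set: {0,2}
  0: ok
  2: VIOLATES
counterexample path to 2: a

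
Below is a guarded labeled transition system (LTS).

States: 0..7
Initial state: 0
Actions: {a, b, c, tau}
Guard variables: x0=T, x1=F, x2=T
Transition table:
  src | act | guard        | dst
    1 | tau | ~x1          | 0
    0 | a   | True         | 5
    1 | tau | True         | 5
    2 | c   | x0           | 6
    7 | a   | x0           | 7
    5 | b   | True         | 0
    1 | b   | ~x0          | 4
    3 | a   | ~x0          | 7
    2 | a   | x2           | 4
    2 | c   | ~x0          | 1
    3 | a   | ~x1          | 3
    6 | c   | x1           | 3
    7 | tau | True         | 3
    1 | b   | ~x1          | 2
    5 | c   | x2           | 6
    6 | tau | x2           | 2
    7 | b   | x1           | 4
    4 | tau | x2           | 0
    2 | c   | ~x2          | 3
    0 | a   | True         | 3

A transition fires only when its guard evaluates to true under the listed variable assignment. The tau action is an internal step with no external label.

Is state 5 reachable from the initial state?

Answer: REACHABLE

Working:
14 transition(s) survive guard evaluation.
Layer 0: {0}
Layer 1: {3,5}  now seen {0,3,5}
Layer 2: {6}  now seen {0,3,5,6}
Layer 3: {2}  now seen {0,2,3,5,6}
Layer 4: {4}  now seen {0,2,3,4,5,6}
R = {0,2,3,4,5,6}
trace reaching 5: a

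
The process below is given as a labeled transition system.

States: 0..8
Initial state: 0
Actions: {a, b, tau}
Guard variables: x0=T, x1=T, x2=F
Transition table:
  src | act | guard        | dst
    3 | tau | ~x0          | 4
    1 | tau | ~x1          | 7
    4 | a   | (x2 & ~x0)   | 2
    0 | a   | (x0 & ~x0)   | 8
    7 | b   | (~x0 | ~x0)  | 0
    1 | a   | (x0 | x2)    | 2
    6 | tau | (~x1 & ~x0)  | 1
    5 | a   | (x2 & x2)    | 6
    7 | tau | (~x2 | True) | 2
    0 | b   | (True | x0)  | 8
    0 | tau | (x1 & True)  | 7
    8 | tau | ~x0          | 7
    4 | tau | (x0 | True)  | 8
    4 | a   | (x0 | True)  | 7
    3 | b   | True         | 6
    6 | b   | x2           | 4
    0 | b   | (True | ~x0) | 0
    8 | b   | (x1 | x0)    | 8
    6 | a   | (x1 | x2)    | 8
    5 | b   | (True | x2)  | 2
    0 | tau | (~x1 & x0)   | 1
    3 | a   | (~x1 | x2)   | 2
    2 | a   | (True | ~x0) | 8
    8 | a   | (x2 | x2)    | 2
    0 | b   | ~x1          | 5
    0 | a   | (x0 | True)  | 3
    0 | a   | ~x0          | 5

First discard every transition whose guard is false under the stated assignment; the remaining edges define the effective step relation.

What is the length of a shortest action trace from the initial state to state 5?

Breadth-first toward 5:
  depth 0: {0}
  depth 1: {3,7,8}
  depth 2: {2,6}
5 never appears.

Answer: UNREACHABLE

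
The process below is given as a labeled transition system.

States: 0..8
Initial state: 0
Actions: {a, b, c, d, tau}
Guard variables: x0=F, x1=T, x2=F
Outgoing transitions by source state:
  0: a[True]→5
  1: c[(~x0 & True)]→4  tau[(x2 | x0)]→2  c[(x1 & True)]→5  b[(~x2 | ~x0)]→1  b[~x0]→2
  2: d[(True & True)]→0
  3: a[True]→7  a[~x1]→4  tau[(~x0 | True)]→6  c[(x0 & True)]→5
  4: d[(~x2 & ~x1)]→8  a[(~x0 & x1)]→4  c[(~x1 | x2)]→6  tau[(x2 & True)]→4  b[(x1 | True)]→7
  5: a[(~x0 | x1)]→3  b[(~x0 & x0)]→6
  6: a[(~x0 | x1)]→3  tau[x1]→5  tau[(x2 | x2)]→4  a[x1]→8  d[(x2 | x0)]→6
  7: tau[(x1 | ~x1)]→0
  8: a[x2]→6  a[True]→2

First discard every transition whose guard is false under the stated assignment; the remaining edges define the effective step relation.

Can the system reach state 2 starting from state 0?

Answer: REACHABLE

Working:
Guard filter leaves 16 enabled edge(s).
depth 0: {0}
depth 1: {5}  now seen {0,5}
depth 2: {3}  now seen {0,3,5}
depth 3: {6,7}  now seen {0,3,5,6,7}
depth 4: {8}  now seen {0,3,5,6,7,8}
depth 5: {2}  now seen {0,2,3,5,6,7,8}
Reachable = {0,2,3,5,6,7,8}
trace reaching 2: a·a·tau·a·a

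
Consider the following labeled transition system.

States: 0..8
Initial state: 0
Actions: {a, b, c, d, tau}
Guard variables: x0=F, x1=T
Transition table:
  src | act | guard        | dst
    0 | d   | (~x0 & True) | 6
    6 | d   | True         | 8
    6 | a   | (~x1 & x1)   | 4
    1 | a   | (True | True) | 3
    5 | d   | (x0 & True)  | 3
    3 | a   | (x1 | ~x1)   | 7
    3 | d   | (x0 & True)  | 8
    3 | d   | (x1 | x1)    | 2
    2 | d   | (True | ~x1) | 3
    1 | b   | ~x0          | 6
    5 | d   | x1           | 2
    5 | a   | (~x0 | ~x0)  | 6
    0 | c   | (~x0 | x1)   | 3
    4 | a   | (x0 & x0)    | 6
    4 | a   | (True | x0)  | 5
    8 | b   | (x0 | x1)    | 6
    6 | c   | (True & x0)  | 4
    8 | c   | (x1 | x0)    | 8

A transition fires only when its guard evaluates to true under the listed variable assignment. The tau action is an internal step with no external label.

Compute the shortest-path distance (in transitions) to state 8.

Answer: 2

Trace:
Layered search for 8:
  Layer 0: {0}
  Layer 1: {3,6}
  Layer 2: {2,7,8}
8 enters at depth 2; path d·d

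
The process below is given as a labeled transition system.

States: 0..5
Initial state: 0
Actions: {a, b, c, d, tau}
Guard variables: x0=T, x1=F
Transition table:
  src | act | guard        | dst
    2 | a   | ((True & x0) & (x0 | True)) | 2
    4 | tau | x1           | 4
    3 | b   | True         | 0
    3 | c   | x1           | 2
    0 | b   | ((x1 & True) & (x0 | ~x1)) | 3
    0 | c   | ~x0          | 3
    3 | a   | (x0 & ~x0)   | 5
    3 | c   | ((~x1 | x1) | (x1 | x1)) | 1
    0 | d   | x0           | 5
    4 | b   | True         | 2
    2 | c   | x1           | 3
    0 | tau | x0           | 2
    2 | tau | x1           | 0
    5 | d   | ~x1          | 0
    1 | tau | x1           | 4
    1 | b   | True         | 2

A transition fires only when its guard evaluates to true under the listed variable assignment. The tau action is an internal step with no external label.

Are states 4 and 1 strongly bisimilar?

Compute ~ classes (split until stable):
  π0 = {{0,1,2,3,4,5}}
  π1 = {{0},{1,4},{2},{3},{5}}
stable after 2 split(s): 5 block(s)
[4]={1,4}  [1]={1,4}

Answer: BISIMILAR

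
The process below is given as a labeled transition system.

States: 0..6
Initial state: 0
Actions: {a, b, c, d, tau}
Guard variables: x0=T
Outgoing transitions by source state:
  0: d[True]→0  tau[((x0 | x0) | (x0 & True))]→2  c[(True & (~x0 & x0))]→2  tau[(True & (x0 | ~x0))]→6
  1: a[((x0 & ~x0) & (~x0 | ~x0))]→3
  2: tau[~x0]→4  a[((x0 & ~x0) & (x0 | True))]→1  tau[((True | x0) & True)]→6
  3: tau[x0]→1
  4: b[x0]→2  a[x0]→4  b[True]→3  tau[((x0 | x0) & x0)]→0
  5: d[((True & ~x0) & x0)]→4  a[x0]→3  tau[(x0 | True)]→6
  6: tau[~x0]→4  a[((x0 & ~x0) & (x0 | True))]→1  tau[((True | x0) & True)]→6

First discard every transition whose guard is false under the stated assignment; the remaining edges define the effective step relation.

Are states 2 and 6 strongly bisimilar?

Answer: BISIMILAR

Trace:
Refine partition for ~:
  π0 = {{0,1,2,3,4,5,6}}
  π1 = {{0},{1},{2,3,6},{4},{5}}
  π2 = {{0},{1},{2,6},{3},{4},{5}}
Fixed point at round 3; 6 class(es).
2∈{2,6}, 6∈{2,6}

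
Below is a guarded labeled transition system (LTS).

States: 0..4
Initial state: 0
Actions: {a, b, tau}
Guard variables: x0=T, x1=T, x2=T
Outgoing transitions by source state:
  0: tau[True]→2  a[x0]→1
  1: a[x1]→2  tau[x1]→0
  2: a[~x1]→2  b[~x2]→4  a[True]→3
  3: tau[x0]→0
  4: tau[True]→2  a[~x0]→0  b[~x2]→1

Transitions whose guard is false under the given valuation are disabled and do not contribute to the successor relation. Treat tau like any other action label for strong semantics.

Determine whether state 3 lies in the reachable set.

After dropping false guards: 7 live edges.
Layer 0: {0}
Layer 1: {1,2}  cumulative {0,1,2}
Layer 2: {3}  cumulative {0,1,2,3}
R = {0,1,2,3}
witness 3: tau·a

Answer: REACHABLE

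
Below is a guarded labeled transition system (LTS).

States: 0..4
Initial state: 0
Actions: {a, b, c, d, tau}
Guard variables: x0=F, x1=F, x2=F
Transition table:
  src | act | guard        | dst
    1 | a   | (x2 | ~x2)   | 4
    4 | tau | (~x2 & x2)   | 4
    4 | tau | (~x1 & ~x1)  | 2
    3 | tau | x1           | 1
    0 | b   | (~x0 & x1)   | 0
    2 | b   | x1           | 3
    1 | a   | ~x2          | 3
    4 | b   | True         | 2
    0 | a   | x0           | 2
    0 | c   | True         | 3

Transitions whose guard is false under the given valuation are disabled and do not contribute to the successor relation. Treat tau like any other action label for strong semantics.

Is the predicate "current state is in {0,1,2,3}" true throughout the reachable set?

Answer: INVARIANT HOLDS

Analysis:
Inv-set: {0,1,2,3}
Reachable = {0,3}
  0: ✓
  3: ✓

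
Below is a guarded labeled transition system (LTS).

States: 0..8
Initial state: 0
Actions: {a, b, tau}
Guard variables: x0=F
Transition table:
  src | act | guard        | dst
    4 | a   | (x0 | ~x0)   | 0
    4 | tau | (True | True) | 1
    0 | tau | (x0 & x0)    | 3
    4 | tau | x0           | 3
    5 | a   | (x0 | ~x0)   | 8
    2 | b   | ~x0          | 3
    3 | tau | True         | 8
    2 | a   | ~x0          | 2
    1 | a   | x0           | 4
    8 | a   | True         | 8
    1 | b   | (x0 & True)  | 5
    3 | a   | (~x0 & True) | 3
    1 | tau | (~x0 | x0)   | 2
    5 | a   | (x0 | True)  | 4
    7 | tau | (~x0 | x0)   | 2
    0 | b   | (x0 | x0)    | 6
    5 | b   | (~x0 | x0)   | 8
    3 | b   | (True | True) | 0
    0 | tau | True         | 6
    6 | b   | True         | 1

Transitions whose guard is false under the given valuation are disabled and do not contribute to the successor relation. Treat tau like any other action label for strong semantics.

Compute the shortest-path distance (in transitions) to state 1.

BFS to 1:
  L0 = {0}
  L1 = {6}
  L2 = {1}
depth(1)=2, e.g. tau·b

Answer: 2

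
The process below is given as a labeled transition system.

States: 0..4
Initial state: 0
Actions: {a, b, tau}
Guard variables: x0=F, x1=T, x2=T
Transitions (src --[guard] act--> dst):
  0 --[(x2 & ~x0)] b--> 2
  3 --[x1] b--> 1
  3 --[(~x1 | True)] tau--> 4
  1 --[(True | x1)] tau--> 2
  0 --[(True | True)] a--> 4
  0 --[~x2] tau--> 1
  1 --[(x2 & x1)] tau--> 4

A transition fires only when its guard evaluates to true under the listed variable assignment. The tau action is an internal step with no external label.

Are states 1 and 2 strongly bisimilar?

Answer: NOT BISIMILAR

Analysis:
Bisimulation quotient by refinement:
  round 0: {{0,1,2,3,4}}
  round 1: {{0},{1},{2,4},{3}}
stable after 2 split(s): 4 block(s)
1∈{1}, 2∈{2,4}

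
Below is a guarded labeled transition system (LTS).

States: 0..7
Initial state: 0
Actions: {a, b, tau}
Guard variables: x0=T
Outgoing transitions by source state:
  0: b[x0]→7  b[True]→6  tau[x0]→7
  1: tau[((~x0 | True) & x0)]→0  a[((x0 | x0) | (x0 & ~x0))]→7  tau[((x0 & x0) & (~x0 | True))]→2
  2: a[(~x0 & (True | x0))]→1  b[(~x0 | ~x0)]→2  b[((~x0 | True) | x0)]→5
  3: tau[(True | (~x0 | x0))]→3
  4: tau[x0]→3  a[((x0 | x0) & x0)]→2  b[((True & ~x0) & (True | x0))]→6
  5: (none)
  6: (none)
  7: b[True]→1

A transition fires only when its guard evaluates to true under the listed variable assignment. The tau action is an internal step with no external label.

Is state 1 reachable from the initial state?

Guard filter leaves 11 enabled edge(s).
L0 = {0}
L1 = {6,7}  cumulative {0,6,7}
L2 = {1}  cumulative {0,1,6,7}
L3 = {2}  cumulative {0,1,2,6,7}
L4 = {5}  cumulative {0,1,2,5,6,7}
Reach set: {0,1,2,5,6,7}
trace reaching 1: b·b

Answer: REACHABLE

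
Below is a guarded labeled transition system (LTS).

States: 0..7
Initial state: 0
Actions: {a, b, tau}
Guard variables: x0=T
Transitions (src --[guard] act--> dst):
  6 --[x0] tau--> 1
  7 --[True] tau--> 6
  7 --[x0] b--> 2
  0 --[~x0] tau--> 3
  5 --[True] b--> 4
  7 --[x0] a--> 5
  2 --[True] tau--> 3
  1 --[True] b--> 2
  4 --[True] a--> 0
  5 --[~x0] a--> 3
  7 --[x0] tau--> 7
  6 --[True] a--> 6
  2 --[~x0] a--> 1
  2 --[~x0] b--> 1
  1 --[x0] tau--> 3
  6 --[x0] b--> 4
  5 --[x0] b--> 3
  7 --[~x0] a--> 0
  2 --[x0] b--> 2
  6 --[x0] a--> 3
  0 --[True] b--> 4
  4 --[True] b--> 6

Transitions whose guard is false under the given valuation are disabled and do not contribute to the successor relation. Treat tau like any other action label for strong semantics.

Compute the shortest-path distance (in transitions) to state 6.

Answer: 2

Analysis:
Layered search for 6:
  Layer 0: {0}
  Layer 1: {4}
  Layer 2: {6}
first hit 6 at d=2 via b·b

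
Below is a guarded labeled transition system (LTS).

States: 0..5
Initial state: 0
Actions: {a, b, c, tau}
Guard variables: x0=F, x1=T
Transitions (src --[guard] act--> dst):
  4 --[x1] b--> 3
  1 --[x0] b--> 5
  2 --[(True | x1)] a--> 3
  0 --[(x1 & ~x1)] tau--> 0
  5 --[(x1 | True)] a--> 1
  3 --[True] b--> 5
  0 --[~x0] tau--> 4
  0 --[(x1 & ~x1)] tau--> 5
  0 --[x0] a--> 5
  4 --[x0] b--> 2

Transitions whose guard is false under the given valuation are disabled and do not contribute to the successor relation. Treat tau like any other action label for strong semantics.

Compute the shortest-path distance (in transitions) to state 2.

Answer: UNREACHABLE

Trace:
BFS to 2:
  L0 = {0}
  L1 = {4}
  L2 = {3}
  L3 = {5}
  L4 = {1}
2 never appears.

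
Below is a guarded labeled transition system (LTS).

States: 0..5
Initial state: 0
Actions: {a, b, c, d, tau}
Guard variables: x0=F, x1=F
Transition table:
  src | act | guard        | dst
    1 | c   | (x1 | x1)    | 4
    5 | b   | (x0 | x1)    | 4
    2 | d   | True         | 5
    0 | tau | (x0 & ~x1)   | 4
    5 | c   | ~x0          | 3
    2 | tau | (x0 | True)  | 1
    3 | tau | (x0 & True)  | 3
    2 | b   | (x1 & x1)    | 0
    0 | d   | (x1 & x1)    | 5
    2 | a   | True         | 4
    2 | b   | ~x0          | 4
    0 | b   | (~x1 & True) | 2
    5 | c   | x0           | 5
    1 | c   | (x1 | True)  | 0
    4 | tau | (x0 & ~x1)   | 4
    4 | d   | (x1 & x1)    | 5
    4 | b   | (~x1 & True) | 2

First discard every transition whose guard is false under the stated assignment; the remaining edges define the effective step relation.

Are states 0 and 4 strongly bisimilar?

Refine partition for ~:
  round 0: {{0,1,2,3,4,5}}
  round 1: {{0,4},{1,5},{2},{3}}
  round 2: {{0,4},{1},{2},{3},{5}}
Fixed point at round 3; 5 class(es).
class of 0: {0,4}; class of 4: {0,4}

Answer: BISIMILAR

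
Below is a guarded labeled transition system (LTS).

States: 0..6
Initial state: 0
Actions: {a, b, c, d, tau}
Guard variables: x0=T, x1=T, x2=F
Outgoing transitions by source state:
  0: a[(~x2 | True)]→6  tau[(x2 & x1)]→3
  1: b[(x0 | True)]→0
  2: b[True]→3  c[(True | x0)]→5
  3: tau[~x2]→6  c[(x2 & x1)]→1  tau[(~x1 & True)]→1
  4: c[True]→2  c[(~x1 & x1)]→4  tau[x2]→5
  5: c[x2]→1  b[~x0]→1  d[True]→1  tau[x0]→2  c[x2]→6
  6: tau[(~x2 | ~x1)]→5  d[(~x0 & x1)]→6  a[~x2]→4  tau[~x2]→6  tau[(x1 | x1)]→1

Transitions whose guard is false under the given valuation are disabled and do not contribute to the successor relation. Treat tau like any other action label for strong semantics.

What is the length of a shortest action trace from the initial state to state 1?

BFS to 1:
  L0 = {0}
  L1 = {6}
  L2 = {1,4,5}
first hit 1 at d=2 via a·tau

Answer: 2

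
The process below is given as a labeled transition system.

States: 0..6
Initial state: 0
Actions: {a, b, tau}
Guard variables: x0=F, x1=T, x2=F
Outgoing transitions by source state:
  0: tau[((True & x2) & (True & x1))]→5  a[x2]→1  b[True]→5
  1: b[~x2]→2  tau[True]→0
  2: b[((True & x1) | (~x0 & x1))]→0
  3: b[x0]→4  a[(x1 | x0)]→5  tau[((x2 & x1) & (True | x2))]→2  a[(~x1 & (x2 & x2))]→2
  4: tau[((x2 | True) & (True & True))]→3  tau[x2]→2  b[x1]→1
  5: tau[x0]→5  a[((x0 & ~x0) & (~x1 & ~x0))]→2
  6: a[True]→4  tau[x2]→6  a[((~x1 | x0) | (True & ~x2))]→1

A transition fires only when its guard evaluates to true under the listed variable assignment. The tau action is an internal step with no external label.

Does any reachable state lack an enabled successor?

R = {0,5}
  0: b→5  [1 out]
  5: ∅  [no exit]
trace reaching 5: b

Answer: DEADLOCK at state 5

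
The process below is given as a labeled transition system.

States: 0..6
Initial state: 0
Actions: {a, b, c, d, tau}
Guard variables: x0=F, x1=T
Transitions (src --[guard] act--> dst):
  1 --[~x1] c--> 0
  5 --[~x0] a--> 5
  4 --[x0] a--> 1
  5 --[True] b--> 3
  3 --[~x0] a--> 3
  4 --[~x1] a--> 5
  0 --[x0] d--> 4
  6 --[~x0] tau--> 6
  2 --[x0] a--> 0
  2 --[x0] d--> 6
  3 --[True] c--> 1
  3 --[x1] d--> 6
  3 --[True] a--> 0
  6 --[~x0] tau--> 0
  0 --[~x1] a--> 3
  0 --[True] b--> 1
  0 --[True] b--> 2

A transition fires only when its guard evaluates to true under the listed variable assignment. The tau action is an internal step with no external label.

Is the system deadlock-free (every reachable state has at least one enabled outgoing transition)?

Answer: DEADLOCK at state 1

Working:
R = {0,1,2}
  0: b→1  b→2  [2 exit(s)]
  1: ∅  [STUCK]
  2: ∅  [STUCK]
trace reaching 1: b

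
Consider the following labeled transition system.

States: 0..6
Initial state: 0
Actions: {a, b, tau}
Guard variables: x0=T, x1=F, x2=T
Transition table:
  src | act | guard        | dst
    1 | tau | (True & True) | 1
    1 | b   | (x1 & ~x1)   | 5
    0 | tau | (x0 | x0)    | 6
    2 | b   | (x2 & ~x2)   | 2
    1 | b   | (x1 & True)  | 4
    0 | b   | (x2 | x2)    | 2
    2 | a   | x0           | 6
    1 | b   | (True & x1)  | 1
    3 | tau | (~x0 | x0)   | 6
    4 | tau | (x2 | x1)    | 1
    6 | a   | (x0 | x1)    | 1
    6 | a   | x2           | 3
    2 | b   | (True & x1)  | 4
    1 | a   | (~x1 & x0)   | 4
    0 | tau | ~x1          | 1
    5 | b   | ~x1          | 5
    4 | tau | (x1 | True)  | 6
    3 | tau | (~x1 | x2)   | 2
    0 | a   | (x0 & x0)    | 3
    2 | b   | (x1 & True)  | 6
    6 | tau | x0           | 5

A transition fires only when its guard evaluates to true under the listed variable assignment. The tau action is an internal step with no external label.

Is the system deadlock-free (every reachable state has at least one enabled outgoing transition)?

R = {0,1,2,3,4,5,6}
  0: a→3  b→2  tau→1  tau→6  [4 out]
  1: a→4  tau→1  [2 out]
  2: a→6  [1 out]
  3: tau→2  tau→6  [2 out]
  4: tau→1  tau→6  [2 out]
  5: b→5  [1 out]
  6: a→1  a→3  tau→5  [3 out]

Answer: DEADLOCK-FREE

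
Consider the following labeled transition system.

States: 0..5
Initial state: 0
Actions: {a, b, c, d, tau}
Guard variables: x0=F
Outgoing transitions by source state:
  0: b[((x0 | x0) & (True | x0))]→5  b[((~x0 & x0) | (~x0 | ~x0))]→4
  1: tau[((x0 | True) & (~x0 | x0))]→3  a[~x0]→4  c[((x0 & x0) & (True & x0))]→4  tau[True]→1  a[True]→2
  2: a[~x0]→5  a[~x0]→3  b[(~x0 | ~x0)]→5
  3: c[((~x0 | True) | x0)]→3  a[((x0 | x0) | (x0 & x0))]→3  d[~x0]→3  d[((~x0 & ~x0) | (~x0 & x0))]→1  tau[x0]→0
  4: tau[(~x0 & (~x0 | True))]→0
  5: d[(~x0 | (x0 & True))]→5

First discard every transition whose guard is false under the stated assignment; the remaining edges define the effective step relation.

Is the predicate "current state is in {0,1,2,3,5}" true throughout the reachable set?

Allowed set {0,1,2,3,5}
Reachable = {0,4}
  0: safe
  4: outside
counterexample path to 4: b

Answer: INVARIANT VIOLATED at state 4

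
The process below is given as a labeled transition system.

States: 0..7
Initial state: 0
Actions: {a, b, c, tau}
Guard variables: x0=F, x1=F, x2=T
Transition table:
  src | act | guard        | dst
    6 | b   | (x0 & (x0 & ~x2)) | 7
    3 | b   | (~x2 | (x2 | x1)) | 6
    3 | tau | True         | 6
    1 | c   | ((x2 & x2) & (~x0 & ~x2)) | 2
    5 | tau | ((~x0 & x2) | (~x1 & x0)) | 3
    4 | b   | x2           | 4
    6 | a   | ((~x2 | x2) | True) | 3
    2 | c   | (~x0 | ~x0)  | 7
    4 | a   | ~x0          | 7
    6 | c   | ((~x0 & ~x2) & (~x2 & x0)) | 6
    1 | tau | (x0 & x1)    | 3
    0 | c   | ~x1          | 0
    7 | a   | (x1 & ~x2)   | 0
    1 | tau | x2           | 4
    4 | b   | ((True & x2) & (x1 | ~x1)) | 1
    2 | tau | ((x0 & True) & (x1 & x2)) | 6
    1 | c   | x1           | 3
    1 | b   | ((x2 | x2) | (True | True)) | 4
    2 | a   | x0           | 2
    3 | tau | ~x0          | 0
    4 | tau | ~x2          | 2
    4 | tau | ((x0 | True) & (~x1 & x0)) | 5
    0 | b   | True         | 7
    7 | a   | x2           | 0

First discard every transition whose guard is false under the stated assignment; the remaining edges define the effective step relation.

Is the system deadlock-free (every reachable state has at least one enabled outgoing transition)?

Reachable = {0,7}
  0: b→7  c→0  [2 out]
  7: a→0  [1 out]

Answer: DEADLOCK-FREE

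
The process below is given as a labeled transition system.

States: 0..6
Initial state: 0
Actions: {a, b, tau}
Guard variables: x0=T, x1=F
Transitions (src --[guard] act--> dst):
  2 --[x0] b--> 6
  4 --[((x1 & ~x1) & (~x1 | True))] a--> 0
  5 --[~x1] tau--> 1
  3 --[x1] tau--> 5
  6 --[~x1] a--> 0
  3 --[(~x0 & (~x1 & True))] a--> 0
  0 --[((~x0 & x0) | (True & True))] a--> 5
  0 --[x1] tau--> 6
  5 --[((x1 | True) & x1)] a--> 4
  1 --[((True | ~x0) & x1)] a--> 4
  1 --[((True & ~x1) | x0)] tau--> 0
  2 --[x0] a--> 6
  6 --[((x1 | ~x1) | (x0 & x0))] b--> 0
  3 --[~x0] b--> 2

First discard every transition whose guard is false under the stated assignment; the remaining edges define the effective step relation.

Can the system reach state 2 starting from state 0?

After dropping false guards: 7 live edges.
depth 0: {0}
depth 1: {5}  now seen {0,5}
depth 2: {1}  now seen {0,1,5}
Reach set: {0,1,5}

Answer: UNREACHABLE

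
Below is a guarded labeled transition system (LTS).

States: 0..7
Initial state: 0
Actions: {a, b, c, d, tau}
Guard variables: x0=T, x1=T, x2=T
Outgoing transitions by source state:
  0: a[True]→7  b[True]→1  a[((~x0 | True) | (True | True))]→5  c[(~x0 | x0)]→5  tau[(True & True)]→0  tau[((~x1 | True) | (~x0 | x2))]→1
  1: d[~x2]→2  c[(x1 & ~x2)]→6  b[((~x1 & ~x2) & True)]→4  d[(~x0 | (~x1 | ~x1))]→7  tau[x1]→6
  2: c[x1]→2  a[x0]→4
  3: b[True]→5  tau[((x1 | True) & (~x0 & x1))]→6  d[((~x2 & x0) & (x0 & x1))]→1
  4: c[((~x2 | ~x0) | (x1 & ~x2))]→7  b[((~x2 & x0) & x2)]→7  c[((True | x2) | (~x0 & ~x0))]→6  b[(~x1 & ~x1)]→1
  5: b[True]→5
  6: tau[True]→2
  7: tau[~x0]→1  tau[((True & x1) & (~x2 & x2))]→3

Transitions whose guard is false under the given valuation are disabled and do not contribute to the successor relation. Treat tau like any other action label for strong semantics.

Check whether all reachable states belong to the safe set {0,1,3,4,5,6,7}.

Answer: INVARIANT VIOLATED at state 2

Trace:
Allowed set {0,1,3,4,5,6,7}
Reach set: {0,1,2,4,5,6,7}
  0: ✓
  1: ✓
  2: VIOLATES
  4: ✓
  5: ✓
  6: ✓
  7: ✓
witness against invariant: b·tau·tau → 2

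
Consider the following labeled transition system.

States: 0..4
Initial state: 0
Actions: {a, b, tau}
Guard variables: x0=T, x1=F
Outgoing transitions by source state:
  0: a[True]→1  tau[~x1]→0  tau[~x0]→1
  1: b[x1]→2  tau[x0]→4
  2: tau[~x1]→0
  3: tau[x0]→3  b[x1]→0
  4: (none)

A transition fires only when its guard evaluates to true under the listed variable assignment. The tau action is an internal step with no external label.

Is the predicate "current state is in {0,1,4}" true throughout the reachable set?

Allowed set {0,1,4}
Reach set: {0,1,4}
  0: ✓
  1: ✓
  4: ✓

Answer: INVARIANT HOLDS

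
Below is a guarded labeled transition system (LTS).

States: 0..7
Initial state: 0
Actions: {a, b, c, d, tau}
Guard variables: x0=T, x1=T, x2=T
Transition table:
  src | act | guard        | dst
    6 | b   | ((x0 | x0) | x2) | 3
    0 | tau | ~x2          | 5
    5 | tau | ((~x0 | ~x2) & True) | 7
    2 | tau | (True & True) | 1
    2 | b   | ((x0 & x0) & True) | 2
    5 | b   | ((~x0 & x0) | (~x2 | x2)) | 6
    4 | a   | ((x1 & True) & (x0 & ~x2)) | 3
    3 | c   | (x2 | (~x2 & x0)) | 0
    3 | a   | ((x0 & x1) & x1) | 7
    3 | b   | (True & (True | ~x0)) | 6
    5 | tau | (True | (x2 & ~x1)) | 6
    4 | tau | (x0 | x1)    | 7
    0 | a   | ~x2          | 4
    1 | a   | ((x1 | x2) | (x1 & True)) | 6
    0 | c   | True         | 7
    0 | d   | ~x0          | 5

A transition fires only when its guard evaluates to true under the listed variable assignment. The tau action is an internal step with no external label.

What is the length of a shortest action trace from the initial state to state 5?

BFS to 5:
  Layer 0: {0}
  Layer 1: {7}
5 never appears.

Answer: UNREACHABLE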